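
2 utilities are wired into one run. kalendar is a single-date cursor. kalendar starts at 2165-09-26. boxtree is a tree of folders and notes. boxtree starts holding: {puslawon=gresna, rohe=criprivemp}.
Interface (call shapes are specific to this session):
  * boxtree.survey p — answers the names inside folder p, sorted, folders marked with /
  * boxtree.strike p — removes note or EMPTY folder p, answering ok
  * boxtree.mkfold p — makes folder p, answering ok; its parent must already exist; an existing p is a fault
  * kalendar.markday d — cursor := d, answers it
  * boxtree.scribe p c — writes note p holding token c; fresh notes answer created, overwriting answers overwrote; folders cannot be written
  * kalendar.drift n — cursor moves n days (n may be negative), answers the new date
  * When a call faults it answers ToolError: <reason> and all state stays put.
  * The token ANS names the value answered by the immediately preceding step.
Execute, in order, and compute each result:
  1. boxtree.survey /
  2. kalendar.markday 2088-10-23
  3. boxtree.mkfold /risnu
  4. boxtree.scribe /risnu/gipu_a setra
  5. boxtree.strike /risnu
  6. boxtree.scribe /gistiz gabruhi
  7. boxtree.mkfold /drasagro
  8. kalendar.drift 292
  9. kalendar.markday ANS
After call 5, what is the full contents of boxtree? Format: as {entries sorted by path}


-- 1. boxtree.survey(p: /) -> [puslawon, rohe]
-- 2. kalendar.markday(d: 2088-10-23) -> 2088-10-23
-- 3. boxtree.mkfold(p: /risnu) -> ok
-- 4. boxtree.scribe(p: /risnu/gipu_a, c: setra) -> created
-- 5. boxtree.strike(p: /risnu) -> ToolError: not empty
-- 6. boxtree.scribe(p: /gistiz, c: gabruhi) -> created
-- 7. boxtree.mkfold(p: /drasagro) -> ok
-- 8. kalendar.drift(n: 292) -> 2089-08-11
-- 9. kalendar.markday(d: ANS) -> 2089-08-11

Answer: {puslawon=gresna, risnu/, risnu/gipu_a=setra, rohe=criprivemp}


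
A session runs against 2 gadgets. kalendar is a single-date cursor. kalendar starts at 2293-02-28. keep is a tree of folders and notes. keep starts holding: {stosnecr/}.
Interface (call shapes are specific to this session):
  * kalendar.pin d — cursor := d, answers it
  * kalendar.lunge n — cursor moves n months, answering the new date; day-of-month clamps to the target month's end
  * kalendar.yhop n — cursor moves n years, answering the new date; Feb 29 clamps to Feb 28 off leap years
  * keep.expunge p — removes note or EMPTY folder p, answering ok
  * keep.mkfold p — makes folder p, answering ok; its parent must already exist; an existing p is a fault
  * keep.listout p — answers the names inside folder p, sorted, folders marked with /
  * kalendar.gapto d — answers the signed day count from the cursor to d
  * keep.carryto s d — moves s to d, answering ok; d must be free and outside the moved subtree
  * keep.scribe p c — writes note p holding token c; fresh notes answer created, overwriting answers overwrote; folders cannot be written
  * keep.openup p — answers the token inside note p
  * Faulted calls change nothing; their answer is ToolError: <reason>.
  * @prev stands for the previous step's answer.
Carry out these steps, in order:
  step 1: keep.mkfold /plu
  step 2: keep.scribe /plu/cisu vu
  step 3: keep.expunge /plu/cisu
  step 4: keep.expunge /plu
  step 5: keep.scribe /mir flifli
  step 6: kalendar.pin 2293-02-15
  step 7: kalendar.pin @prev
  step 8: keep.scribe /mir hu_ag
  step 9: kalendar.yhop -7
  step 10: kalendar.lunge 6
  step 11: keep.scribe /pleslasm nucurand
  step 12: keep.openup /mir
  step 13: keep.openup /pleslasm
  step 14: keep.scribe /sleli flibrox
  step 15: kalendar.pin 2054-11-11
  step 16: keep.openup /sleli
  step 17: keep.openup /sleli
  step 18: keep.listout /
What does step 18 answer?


Answer: [mir, pleslasm, sleli, stosnecr/]

Derivation:
$ keep.mkfold p: /plu
[out] ok
$ keep.scribe p: /plu/cisu c: vu
[out] created
$ keep.expunge p: /plu/cisu
[out] ok
$ keep.expunge p: /plu
[out] ok
$ keep.scribe p: /mir c: flifli
[out] created
$ kalendar.pin d: 2293-02-15
[out] 2293-02-15
$ kalendar.pin d: @prev
[out] 2293-02-15
$ keep.scribe p: /mir c: hu_ag
[out] overwrote
$ kalendar.yhop n: -7
[out] 2286-02-15
$ kalendar.lunge n: 6
[out] 2286-08-15
$ keep.scribe p: /pleslasm c: nucurand
[out] created
$ keep.openup p: /mir
[out] hu_ag
$ keep.openup p: /pleslasm
[out] nucurand
$ keep.scribe p: /sleli c: flibrox
[out] created
$ kalendar.pin d: 2054-11-11
[out] 2054-11-11
$ keep.openup p: /sleli
[out] flibrox
$ keep.openup p: /sleli
[out] flibrox
$ keep.listout p: /
[out] [mir, pleslasm, sleli, stosnecr/]


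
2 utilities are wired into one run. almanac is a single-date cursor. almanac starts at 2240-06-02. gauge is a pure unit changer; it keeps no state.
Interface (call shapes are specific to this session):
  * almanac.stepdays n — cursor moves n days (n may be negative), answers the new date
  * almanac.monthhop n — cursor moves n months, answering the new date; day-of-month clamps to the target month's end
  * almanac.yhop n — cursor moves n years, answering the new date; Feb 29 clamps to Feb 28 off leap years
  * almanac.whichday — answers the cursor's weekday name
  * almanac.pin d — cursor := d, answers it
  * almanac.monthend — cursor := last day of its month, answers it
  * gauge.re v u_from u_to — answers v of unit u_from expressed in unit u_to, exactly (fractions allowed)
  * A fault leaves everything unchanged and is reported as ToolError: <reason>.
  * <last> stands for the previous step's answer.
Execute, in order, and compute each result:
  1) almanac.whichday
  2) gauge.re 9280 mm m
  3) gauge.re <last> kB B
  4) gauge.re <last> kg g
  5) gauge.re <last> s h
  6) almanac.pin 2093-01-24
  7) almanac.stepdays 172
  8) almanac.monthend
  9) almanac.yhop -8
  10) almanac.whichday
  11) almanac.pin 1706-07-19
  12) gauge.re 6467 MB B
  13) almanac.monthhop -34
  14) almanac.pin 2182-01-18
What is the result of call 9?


I use almanac.whichday, giving Tuesday.
I use gauge.re(v→9280, u_from→mm, u_to→m), which returns 232/25.
Invoking gauge.re(v→<last>, u_from→kB, u_to→B), and observe 9280.
Now I run gauge.re(v→<last>, u_from→kg, u_to→g), and get 9280000.
I try gauge.re(v→<last>, u_from→s, u_to→h), giving 23200/9.
Then almanac.pin(d→2093-01-24), — result: 2093-01-24.
I run almanac.stepdays(n→172), → 2093-07-15.
Calling almanac.monthend(), → 2093-07-31.
Then almanac.yhop(n→-8), yielding 2085-07-31.
Next I call almanac.whichday(), and see Tuesday.
Using almanac.pin(d→1706-07-19), and observe 1706-07-19.
I call gauge.re(v→6467, u_from→MB, u_to→B), giving 6467000000.
Now I run almanac.monthhop(n→-34), and see 1703-09-19.
I try almanac.pin(d→2182-01-18), giving 2182-01-18.

Answer: 2085-07-31


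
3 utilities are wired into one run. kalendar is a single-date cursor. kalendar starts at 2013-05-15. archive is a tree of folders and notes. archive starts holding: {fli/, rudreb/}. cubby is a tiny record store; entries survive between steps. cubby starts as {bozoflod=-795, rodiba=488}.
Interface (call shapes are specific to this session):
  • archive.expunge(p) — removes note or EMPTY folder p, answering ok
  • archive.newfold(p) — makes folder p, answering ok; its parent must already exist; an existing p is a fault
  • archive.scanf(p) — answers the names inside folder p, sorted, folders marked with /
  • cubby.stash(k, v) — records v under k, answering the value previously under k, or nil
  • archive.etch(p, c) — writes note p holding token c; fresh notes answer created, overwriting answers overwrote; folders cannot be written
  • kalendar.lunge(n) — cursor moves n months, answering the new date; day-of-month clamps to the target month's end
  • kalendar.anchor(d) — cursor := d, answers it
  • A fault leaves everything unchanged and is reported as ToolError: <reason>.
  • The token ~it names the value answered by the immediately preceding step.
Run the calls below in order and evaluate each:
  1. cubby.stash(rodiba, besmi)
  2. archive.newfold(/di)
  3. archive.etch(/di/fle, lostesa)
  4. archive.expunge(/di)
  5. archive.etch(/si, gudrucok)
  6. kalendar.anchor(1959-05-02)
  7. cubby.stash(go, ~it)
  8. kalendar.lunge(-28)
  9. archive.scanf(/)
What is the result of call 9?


$ cubby.stash k: rodiba v: besmi
  488
$ archive.newfold p: /di
  ok
$ archive.etch p: /di/fle c: lostesa
  created
$ archive.expunge p: /di
  ToolError: not empty
$ archive.etch p: /si c: gudrucok
  created
$ kalendar.anchor d: 1959-05-02
  1959-05-02
$ cubby.stash k: go v: ~it
  nil
$ kalendar.lunge n: -28
  1957-01-02
$ archive.scanf p: /
  [di/, fli/, rudreb/, si]

Answer: [di/, fli/, rudreb/, si]


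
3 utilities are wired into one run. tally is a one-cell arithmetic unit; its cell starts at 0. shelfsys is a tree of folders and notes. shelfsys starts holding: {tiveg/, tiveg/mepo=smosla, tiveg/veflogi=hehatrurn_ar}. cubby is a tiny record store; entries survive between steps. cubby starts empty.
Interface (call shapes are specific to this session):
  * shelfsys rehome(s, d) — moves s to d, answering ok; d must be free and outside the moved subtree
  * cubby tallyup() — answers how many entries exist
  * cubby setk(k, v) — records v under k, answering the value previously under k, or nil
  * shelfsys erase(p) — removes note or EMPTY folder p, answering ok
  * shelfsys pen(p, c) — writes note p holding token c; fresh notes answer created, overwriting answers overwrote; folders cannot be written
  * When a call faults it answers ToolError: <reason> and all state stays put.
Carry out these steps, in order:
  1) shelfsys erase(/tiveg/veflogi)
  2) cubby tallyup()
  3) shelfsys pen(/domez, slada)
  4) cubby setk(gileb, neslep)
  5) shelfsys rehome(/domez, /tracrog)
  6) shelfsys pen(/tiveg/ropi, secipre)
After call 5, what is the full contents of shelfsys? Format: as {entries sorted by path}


Answer: {tiveg/, tiveg/mepo=smosla, tracrog=slada}

Derivation:
[in] shelfsys erase p: /tiveg/veflogi
[out] ok
[in] cubby tallyup
[out] 0
[in] shelfsys pen p: /domez c: slada
[out] created
[in] cubby setk k: gileb v: neslep
[out] nil
[in] shelfsys rehome s: /domez d: /tracrog
[out] ok
[in] shelfsys pen p: /tiveg/ropi c: secipre
[out] created


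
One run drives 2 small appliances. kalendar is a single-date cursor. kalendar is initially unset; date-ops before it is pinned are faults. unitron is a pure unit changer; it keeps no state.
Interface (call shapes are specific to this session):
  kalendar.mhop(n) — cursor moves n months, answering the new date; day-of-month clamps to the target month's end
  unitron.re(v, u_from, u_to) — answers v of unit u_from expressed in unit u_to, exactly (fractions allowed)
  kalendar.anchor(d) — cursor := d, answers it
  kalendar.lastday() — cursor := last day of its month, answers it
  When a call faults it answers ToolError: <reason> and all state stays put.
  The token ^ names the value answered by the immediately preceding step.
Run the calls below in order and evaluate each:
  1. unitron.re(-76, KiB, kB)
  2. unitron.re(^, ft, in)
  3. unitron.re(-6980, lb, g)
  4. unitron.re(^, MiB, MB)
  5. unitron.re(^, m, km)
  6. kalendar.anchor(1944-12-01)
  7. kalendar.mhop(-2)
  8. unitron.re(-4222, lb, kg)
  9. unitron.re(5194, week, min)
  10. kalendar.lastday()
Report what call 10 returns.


-- unitron.re(v: -76, u_from: KiB, u_to: kB) ~> -9728/125
-- unitron.re(v: ^, u_from: ft, u_to: in) ~> -116736/125
-- unitron.re(v: -6980, u_from: lb, u_to: g) ~> -15830373713/5000
-- unitron.re(v: ^, u_from: MiB, u_to: MB) ~> -32420605364224/9765625
-- unitron.re(v: ^, u_from: m, u_to: km) ~> -4052575670528/1220703125
-- kalendar.anchor(d: 1944-12-01) ~> 1944-12-01
-- kalendar.mhop(n: -2) ~> 1944-10-01
-- unitron.re(v: -4222, u_from: lb, u_to: kg) ~> -95753349307/50000000
-- unitron.re(v: 5194, u_from: week, u_to: min) ~> 52355520
-- kalendar.lastday() ~> 1944-10-31

Answer: 1944-10-31


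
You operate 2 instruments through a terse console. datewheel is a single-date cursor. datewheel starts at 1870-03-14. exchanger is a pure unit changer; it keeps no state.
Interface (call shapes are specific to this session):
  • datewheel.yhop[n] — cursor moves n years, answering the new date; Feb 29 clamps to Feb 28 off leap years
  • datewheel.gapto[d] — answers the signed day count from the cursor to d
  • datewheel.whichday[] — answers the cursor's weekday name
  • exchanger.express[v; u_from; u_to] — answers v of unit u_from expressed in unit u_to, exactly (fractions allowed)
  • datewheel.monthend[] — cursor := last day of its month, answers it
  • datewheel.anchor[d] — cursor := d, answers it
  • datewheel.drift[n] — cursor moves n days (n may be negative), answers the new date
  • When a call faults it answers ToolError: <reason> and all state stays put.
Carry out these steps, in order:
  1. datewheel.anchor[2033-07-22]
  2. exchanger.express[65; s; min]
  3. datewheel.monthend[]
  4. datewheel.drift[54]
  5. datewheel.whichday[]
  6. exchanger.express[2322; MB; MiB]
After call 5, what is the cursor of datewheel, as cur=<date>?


Answer: cur=2033-09-23

Derivation:
// datewheel.anchor(d: 2033-07-22) == 2033-07-22
// exchanger.express(v: 65, u_from: s, u_to: min) == 13/12
// datewheel.monthend() == 2033-07-31
// datewheel.drift(n: 54) == 2033-09-23
// datewheel.whichday() == Friday
// exchanger.express(v: 2322, u_from: MB, u_to: MiB) == 18140625/8192


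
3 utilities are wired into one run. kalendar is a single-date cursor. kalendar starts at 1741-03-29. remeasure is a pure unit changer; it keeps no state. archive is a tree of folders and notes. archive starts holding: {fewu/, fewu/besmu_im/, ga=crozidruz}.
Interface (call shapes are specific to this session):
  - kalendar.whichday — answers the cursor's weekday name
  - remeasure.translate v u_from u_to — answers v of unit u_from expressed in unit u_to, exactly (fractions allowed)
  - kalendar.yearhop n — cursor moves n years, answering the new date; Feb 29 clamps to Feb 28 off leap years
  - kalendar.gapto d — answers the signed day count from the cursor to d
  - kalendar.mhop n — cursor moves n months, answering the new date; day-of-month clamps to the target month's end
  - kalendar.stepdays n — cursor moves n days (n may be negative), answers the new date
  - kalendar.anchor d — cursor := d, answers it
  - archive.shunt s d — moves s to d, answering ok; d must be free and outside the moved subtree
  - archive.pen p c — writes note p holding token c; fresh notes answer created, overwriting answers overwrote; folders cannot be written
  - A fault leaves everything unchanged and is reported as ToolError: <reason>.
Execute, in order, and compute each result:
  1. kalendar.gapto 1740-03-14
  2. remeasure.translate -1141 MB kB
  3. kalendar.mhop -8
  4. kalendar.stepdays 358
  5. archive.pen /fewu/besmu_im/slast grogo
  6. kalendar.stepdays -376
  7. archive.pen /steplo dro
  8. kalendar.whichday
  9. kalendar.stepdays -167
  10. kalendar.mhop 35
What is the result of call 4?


Answer: 1741-07-22

Derivation:
Step: kalendar.gapto[1740-03-14]
Result: -380
Step: remeasure.translate[-1141; MB; kB]
Result: -1141000
Step: kalendar.mhop[-8]
Result: 1740-07-29
Step: kalendar.stepdays[358]
Result: 1741-07-22
Step: archive.pen[/fewu/besmu_im/slast; grogo]
Result: created
Step: kalendar.stepdays[-376]
Result: 1740-07-11
Step: archive.pen[/steplo; dro]
Result: created
Step: kalendar.whichday[]
Result: Monday
Step: kalendar.stepdays[-167]
Result: 1740-01-26
Step: kalendar.mhop[35]
Result: 1742-12-26


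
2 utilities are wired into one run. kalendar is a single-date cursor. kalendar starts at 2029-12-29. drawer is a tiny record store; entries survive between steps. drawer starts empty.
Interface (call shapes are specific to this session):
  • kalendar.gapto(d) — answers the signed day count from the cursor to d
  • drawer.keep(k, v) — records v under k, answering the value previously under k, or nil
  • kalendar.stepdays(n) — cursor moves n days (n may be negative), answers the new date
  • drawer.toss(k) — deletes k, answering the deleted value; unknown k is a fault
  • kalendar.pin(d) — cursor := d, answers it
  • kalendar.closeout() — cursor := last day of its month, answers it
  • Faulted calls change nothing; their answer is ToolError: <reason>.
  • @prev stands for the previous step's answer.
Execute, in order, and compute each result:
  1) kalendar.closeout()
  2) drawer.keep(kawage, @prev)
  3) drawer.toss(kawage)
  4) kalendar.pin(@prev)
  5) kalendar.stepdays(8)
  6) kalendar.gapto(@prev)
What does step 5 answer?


% kalendar.closeout() => 2029-12-31
% drawer.keep(k: kawage, v: @prev) => nil
% drawer.toss(k: kawage) => 2029-12-31
% kalendar.pin(d: @prev) => 2029-12-31
% kalendar.stepdays(n: 8) => 2030-01-08
% kalendar.gapto(d: @prev) => 0

Answer: 2030-01-08


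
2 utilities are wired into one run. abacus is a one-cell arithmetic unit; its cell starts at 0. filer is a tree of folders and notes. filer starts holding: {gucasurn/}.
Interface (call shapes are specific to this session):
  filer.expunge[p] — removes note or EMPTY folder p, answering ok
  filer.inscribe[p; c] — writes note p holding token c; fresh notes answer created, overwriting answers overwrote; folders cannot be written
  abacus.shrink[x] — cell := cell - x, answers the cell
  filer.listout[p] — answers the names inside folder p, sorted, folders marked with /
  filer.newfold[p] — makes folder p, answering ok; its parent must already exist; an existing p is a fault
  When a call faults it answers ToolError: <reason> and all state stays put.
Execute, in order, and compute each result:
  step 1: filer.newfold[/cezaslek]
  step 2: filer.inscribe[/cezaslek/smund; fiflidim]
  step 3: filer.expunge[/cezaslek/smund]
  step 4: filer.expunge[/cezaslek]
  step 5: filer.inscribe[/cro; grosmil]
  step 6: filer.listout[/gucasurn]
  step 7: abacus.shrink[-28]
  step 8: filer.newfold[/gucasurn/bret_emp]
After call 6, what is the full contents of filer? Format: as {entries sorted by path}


Answer: {cro=grosmil, gucasurn/}

Derivation:
;; filer.newfold(p='/cezaslek') => ok
;; filer.inscribe(p='/cezaslek/smund', c='fiflidim') => created
;; filer.expunge(p='/cezaslek/smund') => ok
;; filer.expunge(p='/cezaslek') => ok
;; filer.inscribe(p='/cro', c='grosmil') => created
;; filer.listout(p='/gucasurn') => []
;; abacus.shrink(x='-28') => 28
;; filer.newfold(p='/gucasurn/bret_emp') => ok


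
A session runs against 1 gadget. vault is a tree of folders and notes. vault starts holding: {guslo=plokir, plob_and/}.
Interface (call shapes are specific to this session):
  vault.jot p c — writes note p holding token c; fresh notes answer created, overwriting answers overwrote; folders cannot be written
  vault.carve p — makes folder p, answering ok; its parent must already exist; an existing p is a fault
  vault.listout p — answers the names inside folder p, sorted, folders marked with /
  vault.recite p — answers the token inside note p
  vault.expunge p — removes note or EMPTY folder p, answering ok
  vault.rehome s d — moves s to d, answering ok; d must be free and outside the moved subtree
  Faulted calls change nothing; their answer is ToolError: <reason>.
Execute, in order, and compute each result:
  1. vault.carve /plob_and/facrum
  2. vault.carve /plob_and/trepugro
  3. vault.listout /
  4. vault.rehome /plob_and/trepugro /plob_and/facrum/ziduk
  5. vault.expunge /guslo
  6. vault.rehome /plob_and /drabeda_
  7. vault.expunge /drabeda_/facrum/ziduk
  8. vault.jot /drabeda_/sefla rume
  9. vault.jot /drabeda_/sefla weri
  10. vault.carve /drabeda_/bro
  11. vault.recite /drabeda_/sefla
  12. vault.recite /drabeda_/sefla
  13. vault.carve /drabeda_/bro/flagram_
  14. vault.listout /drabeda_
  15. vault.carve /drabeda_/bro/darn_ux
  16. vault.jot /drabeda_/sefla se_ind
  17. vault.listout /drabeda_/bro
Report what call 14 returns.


I invoke vault.carve(p=/plob_and/facrum), and get ok.
I run vault.carve(p=/plob_and/trepugro), — result: ok.
Invoking vault.listout(p=/), — result: [guslo, plob_and/].
I run vault.rehome(s=/plob_and/trepugro, d=/plob_and/facrum/ziduk): ok.
Then vault.expunge(p=/guslo), yielding ok.
Invoking vault.rehome(s=/plob_and, d=/drabeda_), which returns ok.
I call vault.expunge(p=/drabeda_/facrum/ziduk), and observe ok.
I run vault.jot(p=/drabeda_/sefla, c=rume), — result: created.
I try vault.jot(p=/drabeda_/sefla, c=weri), and observe overwrote.
I invoke vault.carve(p=/drabeda_/bro), yielding ok.
I try vault.recite(p=/drabeda_/sefla), which returns weri.
I call vault.recite(p=/drabeda_/sefla): weri.
Invoking vault.carve(p=/drabeda_/bro/flagram_), which returns ok.
I call vault.listout(p=/drabeda_), → [bro/, facrum/, sefla].
I run vault.carve(p=/drabeda_/bro/darn_ux), → ok.
I run vault.jot(p=/drabeda_/sefla, c=se_ind), — result: overwrote.
I call vault.listout(p=/drabeda_/bro): [darn_ux/, flagram_/].

Answer: [bro/, facrum/, sefla]


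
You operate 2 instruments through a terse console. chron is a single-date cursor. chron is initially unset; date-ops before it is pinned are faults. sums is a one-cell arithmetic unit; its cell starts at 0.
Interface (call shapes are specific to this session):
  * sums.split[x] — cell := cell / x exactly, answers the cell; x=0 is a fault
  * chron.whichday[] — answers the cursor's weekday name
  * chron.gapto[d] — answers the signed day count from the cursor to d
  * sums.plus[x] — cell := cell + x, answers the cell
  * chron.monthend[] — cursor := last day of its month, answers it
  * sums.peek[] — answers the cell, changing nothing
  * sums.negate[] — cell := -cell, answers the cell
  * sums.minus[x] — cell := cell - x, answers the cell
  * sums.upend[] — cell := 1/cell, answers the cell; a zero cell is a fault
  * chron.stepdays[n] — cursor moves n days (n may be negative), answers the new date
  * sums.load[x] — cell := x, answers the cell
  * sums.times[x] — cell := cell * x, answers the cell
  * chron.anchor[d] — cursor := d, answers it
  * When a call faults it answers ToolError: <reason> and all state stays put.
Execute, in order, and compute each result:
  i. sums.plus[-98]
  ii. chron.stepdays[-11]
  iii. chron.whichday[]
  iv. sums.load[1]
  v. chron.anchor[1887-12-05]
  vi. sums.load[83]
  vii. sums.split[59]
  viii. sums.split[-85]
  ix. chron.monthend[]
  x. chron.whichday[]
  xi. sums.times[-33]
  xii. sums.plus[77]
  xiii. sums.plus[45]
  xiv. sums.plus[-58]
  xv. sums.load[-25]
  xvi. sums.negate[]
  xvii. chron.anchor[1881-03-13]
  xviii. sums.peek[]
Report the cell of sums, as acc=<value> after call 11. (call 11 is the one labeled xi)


==> sums.plus(x=-98)
<== -98
==> chron.stepdays(n=-11)
<== ToolError: no date set
==> chron.whichday()
<== ToolError: no date set
==> sums.load(x=1)
<== 1
==> chron.anchor(d=1887-12-05)
<== 1887-12-05
==> sums.load(x=83)
<== 83
==> sums.split(x=59)
<== 83/59
==> sums.split(x=-85)
<== -83/5015
==> chron.monthend()
<== 1887-12-31
==> chron.whichday()
<== Saturday
==> sums.times(x=-33)
<== 2739/5015
==> sums.plus(x=77)
<== 388894/5015
==> sums.plus(x=45)
<== 614569/5015
==> sums.plus(x=-58)
<== 323699/5015
==> sums.load(x=-25)
<== -25
==> sums.negate()
<== 25
==> chron.anchor(d=1881-03-13)
<== 1881-03-13
==> sums.peek()
<== 25

Answer: acc=2739/5015


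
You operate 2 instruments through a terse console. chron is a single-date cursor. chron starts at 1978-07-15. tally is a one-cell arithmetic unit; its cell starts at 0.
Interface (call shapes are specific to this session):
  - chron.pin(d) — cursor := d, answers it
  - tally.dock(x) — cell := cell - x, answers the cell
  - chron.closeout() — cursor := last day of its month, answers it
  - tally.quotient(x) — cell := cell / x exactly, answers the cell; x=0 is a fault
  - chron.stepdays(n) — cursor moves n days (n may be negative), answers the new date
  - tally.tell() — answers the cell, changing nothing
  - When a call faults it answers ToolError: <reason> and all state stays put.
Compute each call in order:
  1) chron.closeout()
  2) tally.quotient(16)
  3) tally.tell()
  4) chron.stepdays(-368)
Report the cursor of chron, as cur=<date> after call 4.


Answer: cur=1977-07-28

Derivation:
~$ closeout
= 1978-07-31
~$ quotient x='16'
= 0
~$ tell
= 0
~$ stepdays n='-368'
= 1977-07-28


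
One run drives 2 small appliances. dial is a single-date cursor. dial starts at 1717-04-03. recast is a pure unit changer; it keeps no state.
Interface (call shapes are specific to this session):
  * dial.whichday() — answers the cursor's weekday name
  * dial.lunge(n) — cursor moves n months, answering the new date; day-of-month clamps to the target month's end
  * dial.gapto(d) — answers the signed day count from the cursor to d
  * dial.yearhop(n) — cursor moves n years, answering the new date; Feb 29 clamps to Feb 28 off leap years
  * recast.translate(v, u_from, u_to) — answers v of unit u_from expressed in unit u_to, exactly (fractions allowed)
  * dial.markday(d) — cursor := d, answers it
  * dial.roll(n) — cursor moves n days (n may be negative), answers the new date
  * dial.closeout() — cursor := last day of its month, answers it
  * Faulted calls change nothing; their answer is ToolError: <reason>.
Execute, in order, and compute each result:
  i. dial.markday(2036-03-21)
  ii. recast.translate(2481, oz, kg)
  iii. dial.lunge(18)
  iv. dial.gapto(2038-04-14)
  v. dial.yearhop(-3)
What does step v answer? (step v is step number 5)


Answer: 2034-09-21

Derivation:
% dial.markday d='2036-03-21'
= 2036-03-21
% recast.translate v='2481' u_from='oz' u_to='kg'
= 112536266997/1600000000
% dial.lunge n='18'
= 2037-09-21
% dial.gapto d='2038-04-14'
= 205
% dial.yearhop n='-3'
= 2034-09-21


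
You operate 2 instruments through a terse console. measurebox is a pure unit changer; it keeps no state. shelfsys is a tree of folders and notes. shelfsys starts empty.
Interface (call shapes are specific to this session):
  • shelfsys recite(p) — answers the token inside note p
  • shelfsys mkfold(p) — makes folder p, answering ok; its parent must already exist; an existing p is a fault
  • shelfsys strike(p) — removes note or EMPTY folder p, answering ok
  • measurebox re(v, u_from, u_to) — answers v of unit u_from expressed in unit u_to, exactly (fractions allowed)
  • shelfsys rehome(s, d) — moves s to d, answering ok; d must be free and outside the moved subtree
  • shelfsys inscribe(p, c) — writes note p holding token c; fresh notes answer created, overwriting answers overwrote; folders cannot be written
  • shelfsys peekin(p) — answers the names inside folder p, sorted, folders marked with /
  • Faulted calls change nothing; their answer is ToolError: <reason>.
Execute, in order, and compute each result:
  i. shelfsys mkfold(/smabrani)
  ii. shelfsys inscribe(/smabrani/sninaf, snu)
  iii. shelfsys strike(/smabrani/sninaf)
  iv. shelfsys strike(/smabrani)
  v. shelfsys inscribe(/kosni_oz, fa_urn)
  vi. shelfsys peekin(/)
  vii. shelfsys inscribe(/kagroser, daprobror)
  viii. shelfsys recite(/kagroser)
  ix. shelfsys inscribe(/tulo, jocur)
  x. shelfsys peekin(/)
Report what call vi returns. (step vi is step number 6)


Answer: [kosni_oz]

Derivation:
Act: shelfsys mkfold[/smabrani]
Obs: ok
Act: shelfsys inscribe[/smabrani/sninaf; snu]
Obs: created
Act: shelfsys strike[/smabrani/sninaf]
Obs: ok
Act: shelfsys strike[/smabrani]
Obs: ok
Act: shelfsys inscribe[/kosni_oz; fa_urn]
Obs: created
Act: shelfsys peekin[/]
Obs: [kosni_oz]
Act: shelfsys inscribe[/kagroser; daprobror]
Obs: created
Act: shelfsys recite[/kagroser]
Obs: daprobror
Act: shelfsys inscribe[/tulo; jocur]
Obs: created
Act: shelfsys peekin[/]
Obs: [kagroser, kosni_oz, tulo]


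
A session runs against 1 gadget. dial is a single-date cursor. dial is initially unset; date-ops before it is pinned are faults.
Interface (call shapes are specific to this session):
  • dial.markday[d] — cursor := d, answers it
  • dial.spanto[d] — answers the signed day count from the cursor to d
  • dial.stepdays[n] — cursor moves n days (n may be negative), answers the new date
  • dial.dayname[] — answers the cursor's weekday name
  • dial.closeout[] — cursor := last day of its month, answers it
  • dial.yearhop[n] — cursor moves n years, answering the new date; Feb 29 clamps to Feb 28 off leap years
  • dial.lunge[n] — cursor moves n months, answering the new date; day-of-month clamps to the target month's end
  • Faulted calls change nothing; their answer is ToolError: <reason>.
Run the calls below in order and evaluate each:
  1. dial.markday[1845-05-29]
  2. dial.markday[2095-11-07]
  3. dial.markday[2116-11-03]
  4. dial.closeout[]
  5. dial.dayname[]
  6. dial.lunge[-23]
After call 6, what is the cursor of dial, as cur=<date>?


;; 1. markday(d=1845-05-29) : 1845-05-29
;; 2. markday(d=2095-11-07) : 2095-11-07
;; 3. markday(d=2116-11-03) : 2116-11-03
;; 4. closeout() : 2116-11-30
;; 5. dayname() : Monday
;; 6. lunge(n=-23) : 2114-12-30

Answer: cur=2114-12-30


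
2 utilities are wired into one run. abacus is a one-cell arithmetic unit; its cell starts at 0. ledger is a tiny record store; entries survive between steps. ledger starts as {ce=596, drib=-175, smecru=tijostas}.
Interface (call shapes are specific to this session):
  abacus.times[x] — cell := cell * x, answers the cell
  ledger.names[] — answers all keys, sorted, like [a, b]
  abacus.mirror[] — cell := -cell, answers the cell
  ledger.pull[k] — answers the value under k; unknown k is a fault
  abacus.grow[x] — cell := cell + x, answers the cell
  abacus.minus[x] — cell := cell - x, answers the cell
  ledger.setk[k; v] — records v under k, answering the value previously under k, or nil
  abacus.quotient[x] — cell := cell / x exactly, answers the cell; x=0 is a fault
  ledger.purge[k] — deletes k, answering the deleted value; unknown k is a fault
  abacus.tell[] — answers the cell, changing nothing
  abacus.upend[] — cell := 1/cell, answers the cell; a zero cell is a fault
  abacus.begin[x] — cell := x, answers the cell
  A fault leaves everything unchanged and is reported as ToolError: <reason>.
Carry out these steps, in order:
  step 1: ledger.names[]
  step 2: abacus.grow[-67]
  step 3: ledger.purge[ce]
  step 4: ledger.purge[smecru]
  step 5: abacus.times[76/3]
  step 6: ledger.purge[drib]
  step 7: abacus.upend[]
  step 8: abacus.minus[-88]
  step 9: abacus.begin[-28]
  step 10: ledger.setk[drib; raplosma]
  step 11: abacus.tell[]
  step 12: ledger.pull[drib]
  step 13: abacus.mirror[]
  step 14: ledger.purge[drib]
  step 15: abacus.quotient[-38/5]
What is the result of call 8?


// ledger.names() => [ce, drib, smecru]
// abacus.grow(x=-67) => -67
// ledger.purge(k=ce) => 596
// ledger.purge(k=smecru) => tijostas
// abacus.times(x=76/3) => -5092/3
// ledger.purge(k=drib) => -175
// abacus.upend() => -3/5092
// abacus.minus(x=-88) => 448093/5092
// abacus.begin(x=-28) => -28
// ledger.setk(k=drib, v=raplosma) => nil
// abacus.tell() => -28
// ledger.pull(k=drib) => raplosma
// abacus.mirror() => 28
// ledger.purge(k=drib) => raplosma
// abacus.quotient(x=-38/5) => -70/19

Answer: 448093/5092


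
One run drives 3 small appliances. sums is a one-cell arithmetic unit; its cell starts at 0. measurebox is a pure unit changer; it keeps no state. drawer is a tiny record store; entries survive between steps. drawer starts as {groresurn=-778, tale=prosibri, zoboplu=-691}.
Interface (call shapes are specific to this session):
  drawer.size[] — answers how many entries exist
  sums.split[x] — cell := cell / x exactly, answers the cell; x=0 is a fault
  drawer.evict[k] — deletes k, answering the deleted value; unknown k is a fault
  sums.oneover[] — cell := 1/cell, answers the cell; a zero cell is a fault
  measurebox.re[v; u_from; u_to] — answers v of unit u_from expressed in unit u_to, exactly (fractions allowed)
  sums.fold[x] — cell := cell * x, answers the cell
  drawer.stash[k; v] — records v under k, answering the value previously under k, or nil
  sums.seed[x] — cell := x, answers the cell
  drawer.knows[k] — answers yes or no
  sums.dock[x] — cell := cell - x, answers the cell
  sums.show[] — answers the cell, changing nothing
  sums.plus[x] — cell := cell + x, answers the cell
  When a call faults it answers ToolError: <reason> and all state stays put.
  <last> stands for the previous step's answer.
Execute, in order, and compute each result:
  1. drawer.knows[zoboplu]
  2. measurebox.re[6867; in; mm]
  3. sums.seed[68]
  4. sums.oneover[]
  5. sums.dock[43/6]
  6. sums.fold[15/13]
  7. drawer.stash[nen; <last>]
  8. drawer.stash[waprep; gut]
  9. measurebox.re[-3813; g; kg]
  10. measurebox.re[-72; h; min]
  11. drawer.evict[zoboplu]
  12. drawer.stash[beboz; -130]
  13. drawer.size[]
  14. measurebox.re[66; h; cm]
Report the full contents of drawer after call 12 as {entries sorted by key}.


Answer: {beboz=-130, groresurn=-778, nen=-7295/884, tale=prosibri, waprep=gut}

Derivation:
$ knows k: zoboplu
:: yes
$ re v: 6867 u_from: in u_to: mm
:: 872109/5
$ seed x: 68
:: 68
$ oneover
:: 1/68
$ dock x: 43/6
:: -1459/204
$ fold x: 15/13
:: -7295/884
$ stash k: nen v: <last>
:: nil
$ stash k: waprep v: gut
:: nil
$ re v: -3813 u_from: g u_to: kg
:: -3813/1000
$ re v: -72 u_from: h u_to: min
:: -4320
$ evict k: zoboplu
:: -691
$ stash k: beboz v: -130
:: nil
$ size
:: 5
$ re v: 66 u_from: h u_to: cm
:: ToolError: incompatible units


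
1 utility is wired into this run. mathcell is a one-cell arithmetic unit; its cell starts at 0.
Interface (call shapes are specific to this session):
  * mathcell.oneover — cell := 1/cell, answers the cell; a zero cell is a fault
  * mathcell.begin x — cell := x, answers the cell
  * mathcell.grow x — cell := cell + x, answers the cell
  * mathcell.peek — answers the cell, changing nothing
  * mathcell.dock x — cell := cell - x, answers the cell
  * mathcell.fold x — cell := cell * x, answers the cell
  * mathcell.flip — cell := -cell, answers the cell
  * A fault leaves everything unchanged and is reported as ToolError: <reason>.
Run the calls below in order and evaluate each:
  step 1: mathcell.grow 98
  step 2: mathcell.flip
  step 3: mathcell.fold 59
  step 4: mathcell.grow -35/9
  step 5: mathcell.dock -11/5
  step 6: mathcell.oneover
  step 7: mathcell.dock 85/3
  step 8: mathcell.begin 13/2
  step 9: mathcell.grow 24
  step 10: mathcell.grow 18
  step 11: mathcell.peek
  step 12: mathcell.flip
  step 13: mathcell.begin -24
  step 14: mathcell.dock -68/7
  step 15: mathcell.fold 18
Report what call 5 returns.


Do: mathcell.grow[98]
See: 98
Do: mathcell.flip[]
See: -98
Do: mathcell.fold[59]
See: -5782
Do: mathcell.grow[-35/9]
See: -52073/9
Do: mathcell.dock[-11/5]
See: -260266/45
Do: mathcell.oneover[]
See: -45/260266
Do: mathcell.dock[85/3]
See: -22122745/780798
Do: mathcell.begin[13/2]
See: 13/2
Do: mathcell.grow[24]
See: 61/2
Do: mathcell.grow[18]
See: 97/2
Do: mathcell.peek[]
See: 97/2
Do: mathcell.flip[]
See: -97/2
Do: mathcell.begin[-24]
See: -24
Do: mathcell.dock[-68/7]
See: -100/7
Do: mathcell.fold[18]
See: -1800/7

Answer: -260266/45


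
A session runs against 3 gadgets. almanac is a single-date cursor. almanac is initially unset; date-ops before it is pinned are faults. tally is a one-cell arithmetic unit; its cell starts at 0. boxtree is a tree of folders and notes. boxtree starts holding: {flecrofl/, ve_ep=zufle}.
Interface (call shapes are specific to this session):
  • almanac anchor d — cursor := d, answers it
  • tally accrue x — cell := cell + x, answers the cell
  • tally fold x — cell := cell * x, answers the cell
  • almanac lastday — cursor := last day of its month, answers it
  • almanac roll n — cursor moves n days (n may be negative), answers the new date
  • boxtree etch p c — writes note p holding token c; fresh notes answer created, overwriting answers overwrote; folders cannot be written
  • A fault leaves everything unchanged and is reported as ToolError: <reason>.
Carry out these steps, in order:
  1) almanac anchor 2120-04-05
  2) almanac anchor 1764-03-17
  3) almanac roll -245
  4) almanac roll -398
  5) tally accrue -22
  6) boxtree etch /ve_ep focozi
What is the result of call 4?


Now I run almanac anchor(d='2120-04-05'), — result: 2120-04-05.
Invoking almanac anchor(d='1764-03-17'), and observe 1764-03-17.
I try almanac roll(n='-245'), and observe 1763-07-16.
I try almanac roll(n='-398'), — result: 1762-06-13.
Using tally accrue(x='-22'), and observe -22.
I invoke boxtree etch(p='/ve_ep', c='focozi'): overwrote.

Answer: 1762-06-13


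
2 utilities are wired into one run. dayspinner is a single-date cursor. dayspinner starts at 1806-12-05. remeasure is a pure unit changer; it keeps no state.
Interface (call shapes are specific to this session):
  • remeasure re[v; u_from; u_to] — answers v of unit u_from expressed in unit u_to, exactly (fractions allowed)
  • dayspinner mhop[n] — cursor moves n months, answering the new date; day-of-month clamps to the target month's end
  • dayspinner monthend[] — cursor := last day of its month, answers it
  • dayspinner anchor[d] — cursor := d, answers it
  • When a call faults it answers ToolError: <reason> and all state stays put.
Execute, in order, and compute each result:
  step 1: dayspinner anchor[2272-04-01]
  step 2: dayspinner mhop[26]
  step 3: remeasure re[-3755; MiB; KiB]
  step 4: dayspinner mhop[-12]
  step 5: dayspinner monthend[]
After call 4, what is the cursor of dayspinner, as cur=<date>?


% dayspinner anchor(d: 2272-04-01) == 2272-04-01
% dayspinner mhop(n: 26) == 2274-06-01
% remeasure re(v: -3755, u_from: MiB, u_to: KiB) == -3845120
% dayspinner mhop(n: -12) == 2273-06-01
% dayspinner monthend() == 2273-06-30

Answer: cur=2273-06-01


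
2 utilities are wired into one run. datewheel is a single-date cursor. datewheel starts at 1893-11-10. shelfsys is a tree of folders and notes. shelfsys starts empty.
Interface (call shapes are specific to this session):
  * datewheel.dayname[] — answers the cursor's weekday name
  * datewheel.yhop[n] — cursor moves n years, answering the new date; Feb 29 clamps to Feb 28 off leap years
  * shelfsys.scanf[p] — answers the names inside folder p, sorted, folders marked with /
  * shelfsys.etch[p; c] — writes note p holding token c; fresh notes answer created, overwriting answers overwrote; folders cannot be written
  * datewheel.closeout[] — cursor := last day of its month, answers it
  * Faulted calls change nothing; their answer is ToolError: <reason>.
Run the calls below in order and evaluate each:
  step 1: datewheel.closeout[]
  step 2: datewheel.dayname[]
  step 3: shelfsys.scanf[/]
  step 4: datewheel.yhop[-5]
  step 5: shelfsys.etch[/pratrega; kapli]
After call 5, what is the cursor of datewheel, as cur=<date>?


Using datewheel.closeout(), which returns 1893-11-30.
I try datewheel.dayname(), → Thursday.
Now I run shelfsys.scanf(p=/), and observe [].
Next I call datewheel.yhop(n=-5), which returns 1888-11-30.
Now I run shelfsys.etch(p=/pratrega, c=kapli), → created.

Answer: cur=1888-11-30


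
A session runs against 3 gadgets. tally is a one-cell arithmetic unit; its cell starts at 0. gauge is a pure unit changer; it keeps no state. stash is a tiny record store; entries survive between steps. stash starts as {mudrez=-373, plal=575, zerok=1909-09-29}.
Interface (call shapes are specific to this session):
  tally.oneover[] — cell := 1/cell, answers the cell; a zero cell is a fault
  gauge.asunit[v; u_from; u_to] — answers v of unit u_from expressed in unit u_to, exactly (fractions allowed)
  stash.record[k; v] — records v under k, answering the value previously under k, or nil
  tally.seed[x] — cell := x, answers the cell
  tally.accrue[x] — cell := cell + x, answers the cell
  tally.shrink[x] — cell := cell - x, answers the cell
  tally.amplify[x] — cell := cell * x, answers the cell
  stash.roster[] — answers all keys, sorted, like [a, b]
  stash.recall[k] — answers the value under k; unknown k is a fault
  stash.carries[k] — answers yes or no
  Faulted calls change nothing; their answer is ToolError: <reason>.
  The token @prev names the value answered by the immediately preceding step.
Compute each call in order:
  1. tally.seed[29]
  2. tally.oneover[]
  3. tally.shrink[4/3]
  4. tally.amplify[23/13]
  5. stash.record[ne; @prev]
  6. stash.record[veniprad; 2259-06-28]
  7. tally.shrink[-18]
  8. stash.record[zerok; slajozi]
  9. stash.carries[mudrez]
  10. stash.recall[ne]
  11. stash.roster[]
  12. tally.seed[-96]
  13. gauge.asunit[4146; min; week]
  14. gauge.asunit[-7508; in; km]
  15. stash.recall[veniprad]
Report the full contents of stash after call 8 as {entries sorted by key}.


Answer: {mudrez=-373, ne=-2599/1131, plal=575, veniprad=2259-06-28, zerok=slajozi}

Derivation:
[in] seed 29
  29
[in] oneover
  1/29
[in] shrink 4/3
  -113/87
[in] amplify 23/13
  -2599/1131
[in] record ne @prev
  nil
[in] record veniprad 2259-06-28
  nil
[in] shrink -18
  17759/1131
[in] record zerok slajozi
  1909-09-29
[in] carries mudrez
  yes
[in] recall ne
  -2599/1131
[in] roster
  [mudrez, ne, plal, veniprad, zerok]
[in] seed -96
  -96
[in] asunit 4146 min week
  691/1680
[in] asunit -7508 in km
  -238379/1250000
[in] recall veniprad
  2259-06-28
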